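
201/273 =67/91 = 0.74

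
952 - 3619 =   -  2667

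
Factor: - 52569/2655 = - 99/5 = - 3^2*5^(-1 )*11^1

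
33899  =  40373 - 6474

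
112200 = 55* 2040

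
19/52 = 19/52 = 0.37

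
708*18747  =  13272876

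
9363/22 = 9363/22 = 425.59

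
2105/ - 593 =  - 4 + 267/593 =-3.55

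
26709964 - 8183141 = 18526823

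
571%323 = 248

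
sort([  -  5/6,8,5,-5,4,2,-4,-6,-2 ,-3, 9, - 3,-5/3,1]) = [ - 6, - 5, - 4,  -  3, - 3,- 2, - 5/3,  -  5/6,1, 2, 4,5 , 8, 9]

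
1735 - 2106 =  - 371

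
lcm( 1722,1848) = 75768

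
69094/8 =34547/4= 8636.75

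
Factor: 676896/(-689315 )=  - 2^5 * 3^1 *5^( - 1 )*83^( - 1)*151^( - 1)* 641^1 = - 61536/62665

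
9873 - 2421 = 7452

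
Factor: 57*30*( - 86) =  - 147060 = - 2^2*3^2  *5^1*19^1*43^1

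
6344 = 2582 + 3762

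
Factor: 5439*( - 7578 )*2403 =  - 99043831026 = - 2^1 * 3^6*7^2*37^1*89^1*421^1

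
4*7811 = 31244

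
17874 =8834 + 9040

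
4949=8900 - 3951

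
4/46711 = 4/46711 = 0.00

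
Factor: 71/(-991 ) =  - 71^1*991^(  -  1)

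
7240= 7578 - 338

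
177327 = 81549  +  95778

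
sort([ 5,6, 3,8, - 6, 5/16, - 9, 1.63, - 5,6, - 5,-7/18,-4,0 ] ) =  [ - 9 ,  -  6, - 5, -5,-4,  -  7/18, 0, 5/16,1.63 , 3, 5, 6,6, 8 ]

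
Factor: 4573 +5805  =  10378 =2^1*5189^1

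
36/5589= 4/621 = 0.01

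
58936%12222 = 10048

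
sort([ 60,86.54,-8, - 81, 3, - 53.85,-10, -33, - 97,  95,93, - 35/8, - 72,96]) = [ - 97, - 81, - 72, - 53.85,  -  33,-10 ,- 8, - 35/8,3, 60,86.54,93,95, 96 ]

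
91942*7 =643594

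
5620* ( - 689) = -3872180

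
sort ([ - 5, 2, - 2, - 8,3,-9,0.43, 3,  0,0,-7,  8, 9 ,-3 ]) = [ - 9, - 8, - 7, - 5, - 3, - 2,0,0,0.43, 2, 3,3, 8,9]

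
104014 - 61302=42712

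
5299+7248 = 12547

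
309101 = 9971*31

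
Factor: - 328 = - 2^3*41^1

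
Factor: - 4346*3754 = - 2^2*41^1*53^1*1877^1 = - 16314884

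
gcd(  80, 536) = 8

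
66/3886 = 33/1943  =  0.02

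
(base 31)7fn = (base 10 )7215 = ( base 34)687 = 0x1C2F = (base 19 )10ie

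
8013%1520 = 413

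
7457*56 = 417592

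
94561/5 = 94561/5  =  18912.20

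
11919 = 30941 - 19022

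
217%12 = 1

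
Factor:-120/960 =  - 1/8  =  - 2^( -3)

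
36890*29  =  1069810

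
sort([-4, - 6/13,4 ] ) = [ - 4, - 6/13,4]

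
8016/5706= 1 + 385/951= 1.40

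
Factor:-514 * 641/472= - 2^( - 2) * 59^(  -  1)*257^1*641^1 =- 164737/236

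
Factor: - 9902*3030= - 30003060  =  -2^2 *3^1*5^1*101^1*4951^1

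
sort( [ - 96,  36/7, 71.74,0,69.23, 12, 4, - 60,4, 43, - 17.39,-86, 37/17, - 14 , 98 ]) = [-96, - 86, - 60, - 17.39,- 14,0 , 37/17, 4, 4, 36/7 , 12,  43, 69.23, 71.74,98 ]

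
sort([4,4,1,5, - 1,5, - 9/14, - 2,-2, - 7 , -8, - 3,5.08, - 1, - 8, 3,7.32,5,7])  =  [ - 8, - 8, - 7, - 3,  -  2, - 2,-1, - 1, - 9/14,1,3 , 4,4,5,5 , 5,5.08,7, 7.32] 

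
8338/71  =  8338/71= 117.44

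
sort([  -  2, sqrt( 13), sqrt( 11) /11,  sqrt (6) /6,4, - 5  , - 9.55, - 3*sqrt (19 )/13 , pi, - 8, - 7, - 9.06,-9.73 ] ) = [ - 9.73,-9.55, - 9.06, - 8, - 7 , - 5, - 2, - 3*sqrt( 19) /13,sqrt(11) /11, sqrt ( 6 )/6,pi, sqrt(13 ), 4 ]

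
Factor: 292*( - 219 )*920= -58832160 = - 2^5*3^1 * 5^1*23^1*73^2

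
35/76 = 35/76=   0.46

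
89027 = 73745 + 15282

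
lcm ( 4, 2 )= 4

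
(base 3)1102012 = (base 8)2007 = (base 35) TG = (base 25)1G6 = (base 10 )1031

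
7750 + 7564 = 15314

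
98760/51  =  32920/17  =  1936.47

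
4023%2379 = 1644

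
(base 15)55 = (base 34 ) 2C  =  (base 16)50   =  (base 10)80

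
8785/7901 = 8785/7901=1.11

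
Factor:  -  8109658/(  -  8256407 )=2^1*17^(-1)*1811^1*2239^1*485671^( - 1)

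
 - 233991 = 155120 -389111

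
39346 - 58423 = -19077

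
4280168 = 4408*971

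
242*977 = 236434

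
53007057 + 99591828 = 152598885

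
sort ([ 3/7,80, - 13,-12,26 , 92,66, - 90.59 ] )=[ -90.59, - 13 , - 12,3/7,26, 66,80,92]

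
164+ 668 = 832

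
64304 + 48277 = 112581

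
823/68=12 + 7/68  =  12.10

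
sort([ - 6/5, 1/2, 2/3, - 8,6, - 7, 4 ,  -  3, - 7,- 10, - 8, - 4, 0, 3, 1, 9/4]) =[-10, - 8, - 8, - 7, -7, -4, -3, - 6/5, 0, 1/2,2/3, 1,9/4, 3, 4 , 6]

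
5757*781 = 4496217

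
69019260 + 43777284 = 112796544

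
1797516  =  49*36684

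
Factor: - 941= - 941^1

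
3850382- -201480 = 4051862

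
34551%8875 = 7926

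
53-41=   12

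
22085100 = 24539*900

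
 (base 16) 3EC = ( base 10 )1004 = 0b1111101100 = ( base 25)1f4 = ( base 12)6b8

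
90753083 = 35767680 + 54985403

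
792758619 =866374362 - 73615743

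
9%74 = 9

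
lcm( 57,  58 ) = 3306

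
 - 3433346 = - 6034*569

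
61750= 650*95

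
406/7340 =203/3670 =0.06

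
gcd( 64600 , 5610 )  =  170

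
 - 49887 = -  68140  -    -  18253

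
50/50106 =25/25053 = 0.00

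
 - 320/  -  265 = 64/53 = 1.21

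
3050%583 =135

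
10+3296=3306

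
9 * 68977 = 620793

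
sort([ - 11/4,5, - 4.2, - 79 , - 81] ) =[  -  81, - 79 ,-4.2, - 11/4,5 ]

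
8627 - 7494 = 1133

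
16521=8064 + 8457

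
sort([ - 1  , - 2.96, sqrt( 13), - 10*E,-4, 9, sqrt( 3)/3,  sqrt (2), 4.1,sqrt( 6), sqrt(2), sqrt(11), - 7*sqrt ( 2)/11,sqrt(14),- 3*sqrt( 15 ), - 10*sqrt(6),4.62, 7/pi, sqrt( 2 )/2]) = [-10*E  , - 10*sqrt ( 6), - 3*sqrt( 15), - 4, - 2.96, - 1, - 7*sqrt( 2)/11, sqrt( 3 ) /3,sqrt( 2)/2,sqrt( 2 ), sqrt( 2) , 7/pi,sqrt( 6),sqrt (11),sqrt(13),sqrt (14), 4.1, 4.62,9 ] 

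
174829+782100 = 956929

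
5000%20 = 0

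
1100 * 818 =899800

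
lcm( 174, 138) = 4002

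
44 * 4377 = 192588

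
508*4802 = 2439416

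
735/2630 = 147/526 = 0.28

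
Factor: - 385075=  -  5^2 *73^1*211^1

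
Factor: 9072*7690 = 69763680 = 2^5 *3^4* 5^1*7^1*769^1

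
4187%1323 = 218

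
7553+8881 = 16434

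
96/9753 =32/3251 = 0.01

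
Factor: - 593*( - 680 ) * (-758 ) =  - 2^4* 5^1 * 17^1*379^1*593^1 = - 305655920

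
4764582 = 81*58822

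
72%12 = 0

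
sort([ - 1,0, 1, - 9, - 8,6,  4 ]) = [ - 9, - 8, - 1,0, 1,4 , 6]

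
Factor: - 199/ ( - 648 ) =2^ ( - 3 )*3^(-4 )*199^1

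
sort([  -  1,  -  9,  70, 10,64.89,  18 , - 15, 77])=[ - 15,-9,-1, 10, 18, 64.89, 70,77] 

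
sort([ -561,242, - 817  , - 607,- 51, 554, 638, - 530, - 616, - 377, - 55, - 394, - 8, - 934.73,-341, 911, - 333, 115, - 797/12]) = [ - 934.73,-817,-616,  -  607,-561, - 530,-394,-377,- 341, - 333, - 797/12, - 55, - 51, - 8, 115, 242, 554, 638,911 ]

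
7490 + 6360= 13850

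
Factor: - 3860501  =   - 3860501^1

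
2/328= 1/164= 0.01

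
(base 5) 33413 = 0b100100110110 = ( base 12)1446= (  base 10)2358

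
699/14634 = 233/4878  =  0.05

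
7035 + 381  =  7416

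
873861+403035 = 1276896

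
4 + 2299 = 2303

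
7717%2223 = 1048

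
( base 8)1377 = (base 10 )767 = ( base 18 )26b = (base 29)qd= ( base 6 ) 3315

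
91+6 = 97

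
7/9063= 7/9063 =0.00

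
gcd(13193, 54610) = 1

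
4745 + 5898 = 10643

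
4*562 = 2248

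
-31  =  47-78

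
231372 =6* 38562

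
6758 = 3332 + 3426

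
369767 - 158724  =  211043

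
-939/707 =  - 939/707 =- 1.33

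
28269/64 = 28269/64 =441.70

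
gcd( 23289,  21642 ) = 3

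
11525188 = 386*29858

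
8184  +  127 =8311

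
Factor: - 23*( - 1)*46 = 1058 = 2^1*23^2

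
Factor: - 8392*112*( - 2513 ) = 2361978752 = 2^7*7^2* 359^1* 1049^1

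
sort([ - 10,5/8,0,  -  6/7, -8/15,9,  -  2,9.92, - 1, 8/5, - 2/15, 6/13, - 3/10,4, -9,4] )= [ - 10, - 9,  -  2, - 1, - 6/7, - 8/15,  -  3/10,-2/15,0,6/13,  5/8,8/5, 4, 4,9,9.92] 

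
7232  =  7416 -184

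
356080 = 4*89020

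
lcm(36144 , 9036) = 36144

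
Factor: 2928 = 2^4 * 3^1 * 61^1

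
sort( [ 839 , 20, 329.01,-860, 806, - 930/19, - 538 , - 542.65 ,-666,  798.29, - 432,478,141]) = [  -  860,-666,  -  542.65, -538, - 432 ,-930/19, 20 , 141, 329.01,478, 798.29 , 806,839 ]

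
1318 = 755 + 563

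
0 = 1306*0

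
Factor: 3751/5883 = 3^ ( - 1 )* 11^2* 31^1 * 37^(-1) * 53^(  -  1)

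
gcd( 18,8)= 2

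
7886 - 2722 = 5164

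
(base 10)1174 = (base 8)2226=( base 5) 14144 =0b10010010110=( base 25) 1lo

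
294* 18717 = 5502798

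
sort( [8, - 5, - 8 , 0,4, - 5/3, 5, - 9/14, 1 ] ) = [ - 8, - 5, - 5/3, - 9/14,0,1, 4,5, 8]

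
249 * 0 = 0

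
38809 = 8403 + 30406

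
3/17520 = 1/5840   =  0.00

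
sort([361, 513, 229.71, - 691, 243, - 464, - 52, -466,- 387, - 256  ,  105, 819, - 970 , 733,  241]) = [ - 970, - 691, - 466, - 464, - 387,-256,-52,105,229.71, 241,243, 361,513, 733, 819 ]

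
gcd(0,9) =9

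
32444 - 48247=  - 15803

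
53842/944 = 26921/472 = 57.04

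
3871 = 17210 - 13339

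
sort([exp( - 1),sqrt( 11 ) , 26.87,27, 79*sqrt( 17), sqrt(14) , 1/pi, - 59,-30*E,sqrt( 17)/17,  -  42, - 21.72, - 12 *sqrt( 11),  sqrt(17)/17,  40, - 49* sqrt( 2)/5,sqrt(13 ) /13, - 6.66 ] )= [ - 30*E,- 59, - 42,-12*sqrt(11 ),  -  21.72, - 49*sqrt( 2)/5, - 6.66,sqrt(17)/17,sqrt( 17)/17 , sqrt (13)/13,1/pi,exp( - 1 ),sqrt(11), sqrt(14 ), 26.87,  27,40, 79*sqrt( 17) ] 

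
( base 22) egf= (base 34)663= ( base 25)bai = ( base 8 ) 15747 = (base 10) 7143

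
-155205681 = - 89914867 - 65290814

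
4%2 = 0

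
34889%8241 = 1925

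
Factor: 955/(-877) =- 5^1 * 191^1*877^( - 1)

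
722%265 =192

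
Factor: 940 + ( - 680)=260 =2^2*5^1*13^1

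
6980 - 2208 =4772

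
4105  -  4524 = - 419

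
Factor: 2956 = 2^2*739^1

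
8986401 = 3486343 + 5500058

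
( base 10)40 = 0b101000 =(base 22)1I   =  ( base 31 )19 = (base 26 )1e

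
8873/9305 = 8873/9305 = 0.95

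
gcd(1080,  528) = 24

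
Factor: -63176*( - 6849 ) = 2^3*3^2 * 53^1*149^1*761^1  =  432692424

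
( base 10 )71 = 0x47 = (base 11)65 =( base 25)2L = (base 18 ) 3H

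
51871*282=14627622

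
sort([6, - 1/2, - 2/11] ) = [- 1/2, - 2/11, 6] 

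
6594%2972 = 650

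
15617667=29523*529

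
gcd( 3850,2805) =55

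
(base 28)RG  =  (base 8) 1404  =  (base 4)30010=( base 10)772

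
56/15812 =14/3953 = 0.00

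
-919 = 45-964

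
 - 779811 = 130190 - 910001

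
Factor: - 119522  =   - 2^1*13^1 *4597^1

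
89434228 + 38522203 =127956431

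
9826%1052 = 358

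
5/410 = 1/82 = 0.01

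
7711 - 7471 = 240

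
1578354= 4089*386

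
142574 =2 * 71287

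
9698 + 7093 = 16791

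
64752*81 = 5244912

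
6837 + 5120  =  11957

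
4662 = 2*2331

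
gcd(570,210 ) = 30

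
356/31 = 356/31 = 11.48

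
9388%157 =125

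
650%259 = 132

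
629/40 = 15+ 29/40 = 15.72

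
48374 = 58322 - 9948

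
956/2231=956/2231 = 0.43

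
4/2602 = 2/1301  =  0.00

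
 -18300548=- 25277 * 724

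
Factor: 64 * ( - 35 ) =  - 2240 = - 2^6 * 5^1*7^1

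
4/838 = 2/419=0.00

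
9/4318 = 9/4318 = 0.00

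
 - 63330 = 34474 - 97804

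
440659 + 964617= 1405276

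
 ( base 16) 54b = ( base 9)1765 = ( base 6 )10135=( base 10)1355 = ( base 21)31b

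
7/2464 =1/352 =0.00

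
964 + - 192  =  772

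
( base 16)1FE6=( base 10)8166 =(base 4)1333212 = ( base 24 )E46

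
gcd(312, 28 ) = 4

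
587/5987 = 587/5987 = 0.10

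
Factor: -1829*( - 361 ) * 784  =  2^4*7^2 * 19^2*31^1*59^1 = 517650896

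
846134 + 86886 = 933020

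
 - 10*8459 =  - 84590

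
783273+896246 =1679519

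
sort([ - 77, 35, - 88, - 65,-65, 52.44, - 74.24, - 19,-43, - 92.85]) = [ - 92.85, - 88,  -  77, - 74.24, - 65,-65, - 43,- 19, 35, 52.44]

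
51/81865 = 51/81865 = 0.00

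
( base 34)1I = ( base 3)1221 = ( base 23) 26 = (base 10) 52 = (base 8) 64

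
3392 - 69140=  - 65748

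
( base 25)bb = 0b100011110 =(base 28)a6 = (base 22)d0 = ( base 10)286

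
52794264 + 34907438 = 87701702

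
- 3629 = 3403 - 7032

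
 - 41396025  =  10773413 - 52169438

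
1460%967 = 493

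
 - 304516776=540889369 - 845406145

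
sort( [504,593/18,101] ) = [ 593/18,101,504]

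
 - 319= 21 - 340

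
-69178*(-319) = 22067782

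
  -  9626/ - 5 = 1925 + 1/5 =1925.20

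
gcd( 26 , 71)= 1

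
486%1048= 486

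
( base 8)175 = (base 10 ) 125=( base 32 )3T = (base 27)4h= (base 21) 5K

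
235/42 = 5+25/42  =  5.60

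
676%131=21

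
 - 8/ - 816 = 1/102 = 0.01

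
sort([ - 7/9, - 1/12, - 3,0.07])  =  [ - 3, - 7/9, - 1/12,0.07 ]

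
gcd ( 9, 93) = 3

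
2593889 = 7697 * 337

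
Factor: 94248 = 2^3*3^2*7^1*11^1*17^1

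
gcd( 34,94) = 2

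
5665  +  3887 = 9552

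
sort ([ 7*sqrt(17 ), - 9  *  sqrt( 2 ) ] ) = [ - 9*sqrt(2), 7*sqrt(17) ]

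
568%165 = 73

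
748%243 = 19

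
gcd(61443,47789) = 6827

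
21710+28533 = 50243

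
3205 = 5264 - 2059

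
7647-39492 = -31845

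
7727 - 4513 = 3214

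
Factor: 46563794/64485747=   2^1 * 3^( - 3) * 19^1 * 67^1*18289^1 * 2388361^ ( - 1 )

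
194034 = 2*97017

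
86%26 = 8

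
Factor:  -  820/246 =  - 2^1*3^(  -  1 ) * 5^1 = - 10/3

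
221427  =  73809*3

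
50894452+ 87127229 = 138021681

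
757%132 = 97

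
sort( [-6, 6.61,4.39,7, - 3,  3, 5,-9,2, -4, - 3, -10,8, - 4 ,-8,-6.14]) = [-10, - 9,-8, - 6.14,-6,-4,-4 ,-3, - 3,2 , 3,4.39, 5,6.61, 7,8] 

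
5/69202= 5/69202 =0.00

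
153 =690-537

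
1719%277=57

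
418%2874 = 418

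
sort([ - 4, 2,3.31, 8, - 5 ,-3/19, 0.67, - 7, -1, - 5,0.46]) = [ - 7,- 5, - 5, - 4, - 1, - 3/19,  0.46,  0.67, 2 , 3.31, 8]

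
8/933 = 8/933 = 0.01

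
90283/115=90283/115 =785.07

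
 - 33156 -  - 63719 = 30563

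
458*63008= 28857664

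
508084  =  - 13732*(-37 ) 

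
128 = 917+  - 789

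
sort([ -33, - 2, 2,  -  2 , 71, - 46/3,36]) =[ - 33, -46/3, - 2, - 2, 2, 36,71]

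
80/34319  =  80/34319 =0.00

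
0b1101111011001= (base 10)7129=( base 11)53A1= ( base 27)9L1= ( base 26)AE5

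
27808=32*869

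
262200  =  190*1380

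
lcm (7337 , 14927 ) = 432883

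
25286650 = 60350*419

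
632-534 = 98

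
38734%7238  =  2544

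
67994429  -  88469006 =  - 20474577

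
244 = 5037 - 4793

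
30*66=1980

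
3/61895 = 3/61895  =  0.00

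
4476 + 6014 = 10490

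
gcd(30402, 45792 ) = 54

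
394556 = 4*98639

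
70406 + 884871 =955277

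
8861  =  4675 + 4186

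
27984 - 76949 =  - 48965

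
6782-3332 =3450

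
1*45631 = 45631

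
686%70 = 56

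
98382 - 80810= 17572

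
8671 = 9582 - 911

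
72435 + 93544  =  165979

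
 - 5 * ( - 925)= 4625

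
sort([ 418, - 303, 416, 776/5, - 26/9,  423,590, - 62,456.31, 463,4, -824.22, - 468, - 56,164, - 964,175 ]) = [  -  964, - 824.22, - 468, - 303, - 62,  -  56, -26/9,4,776/5, 164,175, 416, 418,423,456.31,463, 590 ] 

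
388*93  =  36084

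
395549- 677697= - 282148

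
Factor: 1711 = 29^1*59^1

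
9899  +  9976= 19875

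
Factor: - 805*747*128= - 76970880 = - 2^7*3^2 * 5^1*7^1*23^1*83^1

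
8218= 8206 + 12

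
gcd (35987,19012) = 679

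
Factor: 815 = 5^1 * 163^1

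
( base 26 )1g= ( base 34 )18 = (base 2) 101010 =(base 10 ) 42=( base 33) 19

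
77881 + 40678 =118559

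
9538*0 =0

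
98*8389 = 822122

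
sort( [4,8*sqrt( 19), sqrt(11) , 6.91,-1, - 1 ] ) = [ - 1,-1, sqrt( 11 ),4,6.91,8 * sqrt( 19) ] 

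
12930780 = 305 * 42396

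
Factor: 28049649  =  3^1*953^1*9811^1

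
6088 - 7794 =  - 1706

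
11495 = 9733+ 1762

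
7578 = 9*842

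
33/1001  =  3/91 = 0.03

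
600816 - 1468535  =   - 867719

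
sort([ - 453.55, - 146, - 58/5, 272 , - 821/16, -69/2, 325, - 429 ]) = [ - 453.55, - 429, - 146,-821/16, - 69/2, - 58/5,272,325 ]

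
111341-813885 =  - 702544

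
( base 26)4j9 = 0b110010000111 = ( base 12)1a33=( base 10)3207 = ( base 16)C87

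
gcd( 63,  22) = 1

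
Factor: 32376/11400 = 5^(-2)*71^1  =  71/25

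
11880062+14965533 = 26845595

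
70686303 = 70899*997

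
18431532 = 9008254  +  9423278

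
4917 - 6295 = - 1378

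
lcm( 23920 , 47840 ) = 47840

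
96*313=30048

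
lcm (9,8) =72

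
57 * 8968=511176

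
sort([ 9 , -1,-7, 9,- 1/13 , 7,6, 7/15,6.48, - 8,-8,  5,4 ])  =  [  -  8,-8, - 7,-1, - 1/13,7/15,4,5,6,6.48, 7,9,9]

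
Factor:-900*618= -2^3*3^3*5^2 * 103^1 = -556200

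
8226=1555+6671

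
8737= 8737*1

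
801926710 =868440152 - 66513442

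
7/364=1/52 = 0.02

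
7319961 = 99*73939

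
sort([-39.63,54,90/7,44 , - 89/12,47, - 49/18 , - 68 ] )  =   [ - 68,-39.63,-89/12 , - 49/18,90/7, 44,47,54 ] 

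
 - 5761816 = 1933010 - 7694826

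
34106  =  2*17053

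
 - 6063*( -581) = 3522603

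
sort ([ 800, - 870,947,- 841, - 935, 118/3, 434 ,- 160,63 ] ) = [-935 , - 870,  -  841, - 160, 118/3  ,  63 , 434, 800, 947 ]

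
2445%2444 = 1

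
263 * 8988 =2363844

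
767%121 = 41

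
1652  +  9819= 11471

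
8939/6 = 8939/6 = 1489.83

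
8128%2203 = 1519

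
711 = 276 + 435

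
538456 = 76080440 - 75541984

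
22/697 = 22/697 = 0.03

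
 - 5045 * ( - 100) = 504500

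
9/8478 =1/942 = 0.00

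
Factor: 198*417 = 2^1*3^3*11^1*139^1 = 82566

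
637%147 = 49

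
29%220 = 29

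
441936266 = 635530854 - 193594588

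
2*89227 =178454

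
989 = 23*43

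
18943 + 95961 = 114904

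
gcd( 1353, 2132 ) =41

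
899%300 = 299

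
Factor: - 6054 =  - 2^1 * 3^1*1009^1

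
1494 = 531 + 963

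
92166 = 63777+28389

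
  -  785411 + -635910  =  -1421321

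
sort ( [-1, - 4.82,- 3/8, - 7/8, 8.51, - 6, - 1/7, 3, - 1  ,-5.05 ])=[ - 6, - 5.05, - 4.82, - 1, - 1, - 7/8,-3/8, - 1/7,3, 8.51 ]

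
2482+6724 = 9206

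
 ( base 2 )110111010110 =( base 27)4n5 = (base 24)63E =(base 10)3542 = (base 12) 2072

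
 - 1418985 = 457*( - 3105 )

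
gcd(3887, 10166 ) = 299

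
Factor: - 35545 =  - 5^1 * 7109^1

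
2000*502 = 1004000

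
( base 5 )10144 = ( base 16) 2A2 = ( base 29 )n7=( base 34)js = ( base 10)674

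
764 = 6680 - 5916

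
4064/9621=4064/9621=0.42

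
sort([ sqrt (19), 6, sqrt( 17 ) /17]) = [sqrt ( 17 ) /17,  sqrt( 19 ), 6] 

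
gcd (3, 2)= 1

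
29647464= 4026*7364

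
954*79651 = 75987054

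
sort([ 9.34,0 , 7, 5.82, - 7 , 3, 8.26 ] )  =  [ - 7,0 , 3, 5.82,7, 8.26,  9.34] 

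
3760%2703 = 1057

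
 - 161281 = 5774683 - 5935964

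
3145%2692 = 453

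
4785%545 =425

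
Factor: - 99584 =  - 2^8*389^1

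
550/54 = 10 + 5/27 = 10.19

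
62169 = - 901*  ( - 69) 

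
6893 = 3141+3752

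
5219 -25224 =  - 20005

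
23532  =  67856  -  44324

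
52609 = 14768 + 37841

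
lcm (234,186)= 7254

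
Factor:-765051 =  - 3^1*7^1*17^1*2143^1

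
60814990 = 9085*6694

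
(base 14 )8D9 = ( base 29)22J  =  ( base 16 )6DF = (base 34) 1HP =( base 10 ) 1759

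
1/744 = 1/744 = 0.00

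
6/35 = 6/35 = 0.17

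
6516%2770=976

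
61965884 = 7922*7822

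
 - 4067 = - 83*49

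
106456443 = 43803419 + 62653024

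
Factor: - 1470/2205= - 2^1 * 3^( - 1 ) = - 2/3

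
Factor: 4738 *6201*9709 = 285253701642 = 2^1*3^2 * 7^1*13^1*19^1*23^1 *53^1*73^1 * 103^1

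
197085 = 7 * 28155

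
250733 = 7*35819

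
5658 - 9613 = -3955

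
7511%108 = 59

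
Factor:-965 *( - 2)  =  2^1*5^1*193^1   =  1930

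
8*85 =680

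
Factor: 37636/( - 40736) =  -9409/10184 = - 2^( - 3)*19^( -1)*67^( - 1)*97^2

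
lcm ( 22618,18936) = 814248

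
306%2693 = 306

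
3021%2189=832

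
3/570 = 1/190 =0.01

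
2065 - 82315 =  - 80250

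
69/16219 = 69/16219 = 0.00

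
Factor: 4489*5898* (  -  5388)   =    -  142653345336 = - 2^3*3^2*67^2 * 449^1*983^1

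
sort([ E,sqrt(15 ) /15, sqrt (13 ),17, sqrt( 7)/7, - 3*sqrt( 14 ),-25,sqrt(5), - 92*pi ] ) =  [ - 92*pi, - 25 , - 3 *sqrt (14 ),sqrt( 15)/15, sqrt(7 )/7,  sqrt(5 ),E,sqrt (13 ),17 ] 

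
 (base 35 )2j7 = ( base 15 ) dd2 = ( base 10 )3122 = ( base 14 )11d0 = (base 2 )110000110010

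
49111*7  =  343777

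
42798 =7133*6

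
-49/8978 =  - 49/8978 = - 0.01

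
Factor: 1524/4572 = 1/3 = 3^(-1) 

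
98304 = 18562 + 79742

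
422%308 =114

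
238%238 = 0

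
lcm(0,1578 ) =0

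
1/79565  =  1/79565=   0.00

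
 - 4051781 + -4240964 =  - 8292745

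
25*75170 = 1879250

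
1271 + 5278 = 6549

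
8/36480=1/4560= 0.00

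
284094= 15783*18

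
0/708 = 0 = 0.00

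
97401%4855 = 301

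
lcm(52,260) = 260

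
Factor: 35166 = 2^1*3^1*5861^1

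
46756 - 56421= -9665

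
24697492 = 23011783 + 1685709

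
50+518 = 568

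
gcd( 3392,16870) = 2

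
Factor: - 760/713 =-2^3 * 5^1*19^1 * 23^ ( - 1) * 31^( - 1) 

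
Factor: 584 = 2^3*73^1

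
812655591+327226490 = 1139882081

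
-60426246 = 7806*( - 7741) 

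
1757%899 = 858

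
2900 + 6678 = 9578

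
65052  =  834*78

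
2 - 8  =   - 6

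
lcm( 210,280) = 840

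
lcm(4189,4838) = 343498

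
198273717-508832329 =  - 310558612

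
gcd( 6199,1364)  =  1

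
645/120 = 43/8= 5.38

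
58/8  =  29/4 = 7.25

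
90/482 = 45/241 = 0.19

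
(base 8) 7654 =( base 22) 868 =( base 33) 3MJ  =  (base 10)4012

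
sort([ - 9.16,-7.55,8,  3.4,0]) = [ -9.16,-7.55,0, 3.4, 8]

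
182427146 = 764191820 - 581764674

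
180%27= 18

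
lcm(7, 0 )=0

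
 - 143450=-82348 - 61102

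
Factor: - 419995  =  -5^1*19^1*4421^1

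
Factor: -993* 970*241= - 2^1*3^1* 5^1*97^1*241^1*331^1= - 232133610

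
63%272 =63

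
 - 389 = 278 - 667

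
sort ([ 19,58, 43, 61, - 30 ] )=[ - 30 , 19, 43,58,61]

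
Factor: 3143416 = 2^3*392927^1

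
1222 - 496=726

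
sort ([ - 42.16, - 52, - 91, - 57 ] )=[ - 91, - 57, -52, - 42.16] 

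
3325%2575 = 750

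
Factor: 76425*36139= 2761923075=3^1*5^2 * 71^1*509^1*1019^1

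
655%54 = 7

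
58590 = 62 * 945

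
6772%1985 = 817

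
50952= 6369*8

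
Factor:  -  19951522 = -2^1 * 739^1*13499^1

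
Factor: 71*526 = 2^1*71^1*263^1 = 37346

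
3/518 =3/518 = 0.01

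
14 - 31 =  - 17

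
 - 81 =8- 89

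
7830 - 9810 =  - 1980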